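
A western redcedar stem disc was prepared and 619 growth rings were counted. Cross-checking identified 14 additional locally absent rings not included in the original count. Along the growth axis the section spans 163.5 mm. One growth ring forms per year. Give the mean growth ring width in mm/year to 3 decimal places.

After corrections the count is 619 + 14 = 633 growth rings.
Extension rate ≈ 163.5 / 633 = 0.258 mm/year.

0.258 mm/year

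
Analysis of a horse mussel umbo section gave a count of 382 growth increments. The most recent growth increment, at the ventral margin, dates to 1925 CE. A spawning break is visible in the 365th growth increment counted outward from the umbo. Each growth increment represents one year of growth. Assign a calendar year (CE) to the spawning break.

The spawning break sits at growth increment 365 from the umbo, so 382 − 365 = 17 growth increments formed after it.
Counting back 17 years from 1925 CE places the spawning break in 1925 − 17 = 1908 CE.

1908 CE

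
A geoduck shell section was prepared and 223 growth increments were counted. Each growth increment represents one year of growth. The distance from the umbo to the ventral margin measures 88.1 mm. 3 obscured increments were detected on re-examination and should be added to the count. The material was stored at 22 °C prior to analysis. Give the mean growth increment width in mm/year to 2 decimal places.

Correcting the raw count gives 223 + 3 = 226 true growth increments.
88.1 mm over 226 years gives 88.1 / 226 ≈ 0.39 mm/year.

0.39 mm/year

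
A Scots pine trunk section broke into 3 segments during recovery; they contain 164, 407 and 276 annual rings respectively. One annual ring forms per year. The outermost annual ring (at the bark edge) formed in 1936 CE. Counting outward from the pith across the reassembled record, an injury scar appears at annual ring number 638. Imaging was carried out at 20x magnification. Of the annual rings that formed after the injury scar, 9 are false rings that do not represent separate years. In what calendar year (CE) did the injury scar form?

Total annual rings = 164 + 407 + 276 = 847.
The injury scar sits at annual ring 638 from the pith, so 847 − 638 = 209 annual rings formed after it.
Excluding 9 false annual rings: 209 − 9 = 200.
The annual ring at the bark edge is 1936 CE, so the injury scar dates to 1936 − 200 = 1736 CE.

1736 CE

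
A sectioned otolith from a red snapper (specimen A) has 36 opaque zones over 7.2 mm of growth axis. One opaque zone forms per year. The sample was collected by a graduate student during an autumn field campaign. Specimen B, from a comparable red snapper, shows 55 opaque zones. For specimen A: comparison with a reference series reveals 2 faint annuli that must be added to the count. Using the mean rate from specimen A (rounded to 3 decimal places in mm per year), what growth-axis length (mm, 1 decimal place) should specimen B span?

10.4 mm

Specimen A: true opaque zone count = 36 + 2 = 38.
A: Mean rate = 7.2 mm / 38 years ≈ 0.189 mm per year.
Length of B = 0.189 × 55 = 10.4 mm.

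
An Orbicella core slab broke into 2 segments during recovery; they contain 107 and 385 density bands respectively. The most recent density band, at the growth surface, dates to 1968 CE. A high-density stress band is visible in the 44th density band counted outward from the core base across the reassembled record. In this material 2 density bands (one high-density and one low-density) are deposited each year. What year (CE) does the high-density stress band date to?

Total density bands = 107 + 385 = 492.
Between density band 44 and the growth surface there are 492 − 44 = 448 density bands.
448 density bands at 2 per year is 448 / 2 = 224 years.
Counting back 224 years from 1968 CE places the high-density stress band in 1968 − 224 = 1744 CE.

1744 CE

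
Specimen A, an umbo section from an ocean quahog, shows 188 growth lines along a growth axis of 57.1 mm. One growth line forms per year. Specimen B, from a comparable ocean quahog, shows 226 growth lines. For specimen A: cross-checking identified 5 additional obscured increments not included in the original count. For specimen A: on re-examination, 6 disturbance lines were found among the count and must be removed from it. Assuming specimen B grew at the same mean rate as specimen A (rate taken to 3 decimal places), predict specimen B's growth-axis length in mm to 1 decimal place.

68.9 mm

Specimen A: true growth line count = 188 − 6 + 5 = 187.
A: Mean rate = 57.1 mm / 187 years ≈ 0.305 mm/year.
Length of B = 0.305 × 226 = 68.9 mm.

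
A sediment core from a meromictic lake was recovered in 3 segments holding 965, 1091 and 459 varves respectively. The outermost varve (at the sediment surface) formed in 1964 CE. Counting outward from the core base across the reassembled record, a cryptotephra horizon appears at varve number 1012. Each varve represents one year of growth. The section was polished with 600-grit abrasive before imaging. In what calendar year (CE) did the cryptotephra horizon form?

Total varves = 965 + 1091 + 459 = 2515.
The cryptotephra horizon sits at varve 1012 from the core base, so 2515 − 1012 = 1503 varves formed after it.
The varve at the sediment surface is 1964 CE, so the cryptotephra horizon dates to 1964 − 1503 = 461 CE.

461 CE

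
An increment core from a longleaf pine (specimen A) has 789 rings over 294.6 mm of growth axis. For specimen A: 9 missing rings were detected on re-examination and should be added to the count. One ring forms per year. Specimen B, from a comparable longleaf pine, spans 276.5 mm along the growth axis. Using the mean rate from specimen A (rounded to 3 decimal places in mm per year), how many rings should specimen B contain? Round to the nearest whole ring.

749 rings

Specimen A: after corrections the count is 789 + 9 = 798 rings.
A: 294.6 mm over 798 years gives 294.6 / 798 ≈ 0.369 mm per year.
Specimen B: 276.5 mm / 0.369 mm per year = 749.32 years ≈ 749 rings.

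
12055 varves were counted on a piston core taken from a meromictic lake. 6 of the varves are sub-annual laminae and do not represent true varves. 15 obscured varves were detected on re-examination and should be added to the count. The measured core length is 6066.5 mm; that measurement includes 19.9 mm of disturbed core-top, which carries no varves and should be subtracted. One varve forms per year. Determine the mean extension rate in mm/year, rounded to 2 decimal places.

After corrections the count is 12055 − 6 + 15 = 12064 varves.
The growth record spans 6066.5 − 19.9 = 6046.6 mm.
Extension rate ≈ 6046.6 / 12064 = 0.50 mm/year.

0.50 mm/year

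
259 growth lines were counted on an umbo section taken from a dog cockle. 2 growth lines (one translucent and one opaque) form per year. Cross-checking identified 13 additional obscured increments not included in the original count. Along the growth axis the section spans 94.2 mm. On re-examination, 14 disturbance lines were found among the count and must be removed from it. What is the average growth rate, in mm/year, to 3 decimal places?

0.730 mm/year

Correcting the raw count gives 259 − 14 + 13 = 258 true growth lines.
258 growth lines at 2 per year is 258 / 2 = 129 years.
Extension rate ≈ 94.2 / 129 = 0.730 mm/year.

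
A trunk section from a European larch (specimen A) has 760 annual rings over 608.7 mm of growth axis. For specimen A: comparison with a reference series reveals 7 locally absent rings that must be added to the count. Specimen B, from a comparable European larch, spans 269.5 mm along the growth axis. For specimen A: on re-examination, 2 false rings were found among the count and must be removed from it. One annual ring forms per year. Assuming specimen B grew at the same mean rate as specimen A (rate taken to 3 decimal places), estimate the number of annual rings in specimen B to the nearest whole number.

339 annual rings

Specimen A: correcting the raw count gives 760 − 2 + 7 = 765 true annual rings.
A: Mean rate = 608.7 mm / 765 years ≈ 0.796 mm per year.
For B, 269.5 / 0.796 = 338.57 years ≈ 339 annual rings.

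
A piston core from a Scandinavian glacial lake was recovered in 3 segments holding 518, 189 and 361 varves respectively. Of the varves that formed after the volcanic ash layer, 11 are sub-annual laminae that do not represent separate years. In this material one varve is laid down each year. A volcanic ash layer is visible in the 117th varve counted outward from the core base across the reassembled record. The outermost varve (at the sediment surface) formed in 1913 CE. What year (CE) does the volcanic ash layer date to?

Total varves = 518 + 189 + 361 = 1068.
Between varve 117 and the sediment surface there are 1068 − 117 = 951 varves.
Excluding 11 false varves: 951 − 11 = 940.
The varve at the sediment surface is 1913 CE, so the volcanic ash layer dates to 1913 − 940 = 973 CE.

973 CE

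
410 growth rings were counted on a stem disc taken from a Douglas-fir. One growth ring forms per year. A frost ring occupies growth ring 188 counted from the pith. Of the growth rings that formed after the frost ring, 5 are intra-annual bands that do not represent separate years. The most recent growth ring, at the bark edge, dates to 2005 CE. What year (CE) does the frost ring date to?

1788 CE

Between growth ring 188 and the bark edge there are 410 − 188 = 222 growth rings.
Removing the 5 false growth rings leaves 222 − 5 = 217 true growth rings beyond the frost ring.
Counting back 217 years from 2005 CE places the frost ring in 2005 − 217 = 1788 CE.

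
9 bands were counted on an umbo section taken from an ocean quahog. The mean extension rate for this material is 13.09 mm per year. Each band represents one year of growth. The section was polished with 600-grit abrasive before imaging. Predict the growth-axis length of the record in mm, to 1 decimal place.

117.8 mm

9 years of growth are recorded.
9 years at 13.09 mm/year gives 13.09 × 9 = 117.8 mm.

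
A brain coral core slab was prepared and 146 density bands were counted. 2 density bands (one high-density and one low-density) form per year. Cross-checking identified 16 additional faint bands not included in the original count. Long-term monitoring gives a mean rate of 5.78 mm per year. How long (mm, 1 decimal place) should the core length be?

468.2 mm

Adjusted count: 146 + 16 = 162 density bands.
162 density bands at 2 per year is 162 / 2 = 81 years.
Length ≈ 5.78 × 81 = 468.2 mm.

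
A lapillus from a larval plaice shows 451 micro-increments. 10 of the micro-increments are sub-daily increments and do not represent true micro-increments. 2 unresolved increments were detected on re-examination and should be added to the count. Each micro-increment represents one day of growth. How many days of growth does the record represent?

Correcting the raw count gives 451 − 10 + 2 = 443 true micro-increments.
At one micro-increment per day, that is 443 days.

443 days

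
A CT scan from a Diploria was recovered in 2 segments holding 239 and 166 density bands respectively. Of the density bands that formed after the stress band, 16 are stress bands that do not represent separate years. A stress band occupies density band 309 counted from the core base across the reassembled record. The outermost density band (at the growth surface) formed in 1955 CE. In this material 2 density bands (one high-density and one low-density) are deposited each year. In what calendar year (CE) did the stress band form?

1915 CE

Total density bands = 239 + 166 = 405.
The stress band sits at density band 309 from the core base, so 405 − 309 = 96 density bands formed after it.
Removing the 16 false density bands leaves 96 − 16 = 80 true density bands beyond the stress band.
Dividing by 2 density bands per year: 80 / 2 = 40 years.
The density band at the growth surface is 1955 CE, so the stress band dates to 1955 − 40 = 1915 CE.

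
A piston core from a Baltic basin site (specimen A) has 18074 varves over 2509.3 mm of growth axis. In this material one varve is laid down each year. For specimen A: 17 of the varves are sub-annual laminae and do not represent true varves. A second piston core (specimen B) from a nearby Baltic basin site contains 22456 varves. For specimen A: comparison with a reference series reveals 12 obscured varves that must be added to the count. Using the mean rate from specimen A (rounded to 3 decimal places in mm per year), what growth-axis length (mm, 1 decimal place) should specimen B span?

3121.4 mm

Specimen A: true varve count = 18074 − 17 + 12 = 18069.
A: Extension rate ≈ 2509.3 / 18069 = 0.139 mm per year.
Length of B = 0.139 × 22456 = 3121.4 mm.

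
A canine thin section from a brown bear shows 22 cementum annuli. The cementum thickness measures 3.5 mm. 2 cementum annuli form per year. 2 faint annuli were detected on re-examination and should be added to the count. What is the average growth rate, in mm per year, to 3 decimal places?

0.292 mm per year

True cementum annulus count = 22 + 2 = 24.
Dividing by 2 cementum annuli per year: 24 / 2 = 12 years.
3.5 mm over 12 years gives 3.5 / 12 ≈ 0.292 mm per year.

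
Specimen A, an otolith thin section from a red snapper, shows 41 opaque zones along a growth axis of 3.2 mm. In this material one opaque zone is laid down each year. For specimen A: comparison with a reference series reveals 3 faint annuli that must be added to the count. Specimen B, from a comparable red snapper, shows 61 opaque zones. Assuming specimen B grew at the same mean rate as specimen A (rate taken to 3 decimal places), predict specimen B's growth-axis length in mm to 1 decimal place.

Specimen A: correcting the raw count gives 41 + 3 = 44 true opaque zones.
A: 3.2 mm over 44 years gives 3.2 / 44 ≈ 0.073 mm/yr.
For B, 0.073 mm/year × 61 years = 4.5 mm.

4.5 mm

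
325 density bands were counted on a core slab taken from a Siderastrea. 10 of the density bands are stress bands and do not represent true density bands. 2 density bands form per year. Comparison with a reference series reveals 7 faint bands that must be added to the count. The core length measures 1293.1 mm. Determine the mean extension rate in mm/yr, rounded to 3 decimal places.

8.032 mm/yr

Adjusted count: 325 − 10 + 7 = 322 density bands.
Dividing by 2 density bands per year: 322 / 2 = 161 years.
Extension rate ≈ 1293.1 / 161 = 8.032 mm/yr.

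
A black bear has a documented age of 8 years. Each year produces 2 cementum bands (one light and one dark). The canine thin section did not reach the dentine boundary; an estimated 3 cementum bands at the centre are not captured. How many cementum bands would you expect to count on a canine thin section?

With 2 cementum bands per year, 8 years would produce 8 × 2 = 16 cementum bands.
16 − 3 missed = 13 cementum bands expected in the prepared section.

13 cementum bands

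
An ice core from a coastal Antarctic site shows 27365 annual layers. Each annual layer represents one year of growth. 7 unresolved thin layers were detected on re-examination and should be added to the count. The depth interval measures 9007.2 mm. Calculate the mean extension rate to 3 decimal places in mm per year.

After corrections the count is 27365 + 7 = 27372 annual layers.
Mean rate = 9007.2 mm / 27372 years ≈ 0.329 mm per year.

0.329 mm per year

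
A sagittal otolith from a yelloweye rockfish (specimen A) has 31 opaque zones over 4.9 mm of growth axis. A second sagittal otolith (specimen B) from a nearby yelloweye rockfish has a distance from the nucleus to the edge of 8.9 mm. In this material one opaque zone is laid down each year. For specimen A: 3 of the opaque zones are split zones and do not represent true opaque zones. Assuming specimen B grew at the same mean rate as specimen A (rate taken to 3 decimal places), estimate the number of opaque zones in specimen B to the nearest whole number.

Specimen A: adjusted count: 31 − 3 = 28 opaque zones.
A: Extension rate ≈ 4.9 / 28 = 0.175 mm/year.
B spans 8.9 / 0.175 = 50.86 years ≈ 51 opaque zones.

51 opaque zones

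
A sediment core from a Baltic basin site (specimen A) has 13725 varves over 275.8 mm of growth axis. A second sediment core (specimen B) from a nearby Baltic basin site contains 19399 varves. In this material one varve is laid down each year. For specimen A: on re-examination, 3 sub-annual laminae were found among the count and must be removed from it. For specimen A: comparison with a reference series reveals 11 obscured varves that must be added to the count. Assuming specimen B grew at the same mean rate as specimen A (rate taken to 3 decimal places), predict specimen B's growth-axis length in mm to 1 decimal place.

Specimen A: correcting the raw count gives 13725 − 3 + 11 = 13733 true varves.
A: Mean rate = 275.8 mm / 13733 years ≈ 0.020 mm per year.
For B, 0.020 mm/year × 19399 years = 388.0 mm.

388.0 mm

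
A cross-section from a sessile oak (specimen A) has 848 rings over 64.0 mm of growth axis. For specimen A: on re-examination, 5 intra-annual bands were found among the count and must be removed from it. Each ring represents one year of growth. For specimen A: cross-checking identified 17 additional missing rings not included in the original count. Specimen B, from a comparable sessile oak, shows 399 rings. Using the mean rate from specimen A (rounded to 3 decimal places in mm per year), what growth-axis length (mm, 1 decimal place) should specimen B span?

29.5 mm

Specimen A: correcting the raw count gives 848 − 5 + 17 = 860 true rings.
A: 64.0 mm over 860 years gives 64.0 / 860 ≈ 0.074 mm/year.
For B, 0.074 mm/year × 399 years = 29.5 mm.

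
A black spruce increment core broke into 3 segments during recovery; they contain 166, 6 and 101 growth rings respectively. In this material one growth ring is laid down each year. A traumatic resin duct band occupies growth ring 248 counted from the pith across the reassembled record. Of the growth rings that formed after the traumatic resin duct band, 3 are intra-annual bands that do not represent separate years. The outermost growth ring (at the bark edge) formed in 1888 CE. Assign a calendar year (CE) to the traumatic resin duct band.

1866 CE

Total growth rings = 166 + 6 + 101 = 273.
Between growth ring 248 and the bark edge there are 273 − 248 = 25 growth rings.
Removing the 3 false growth rings leaves 25 − 3 = 22 true growth rings beyond the traumatic resin duct band.
Counting back 22 years from 1888 CE places the traumatic resin duct band in 1888 − 22 = 1866 CE.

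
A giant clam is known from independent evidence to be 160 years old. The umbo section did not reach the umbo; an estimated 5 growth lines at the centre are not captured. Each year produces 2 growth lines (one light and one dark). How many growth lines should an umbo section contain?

315 growth lines

Expected growth lines: 160 × 2 = 320.
320 − 5 missed = 315 growth lines expected in the prepared section.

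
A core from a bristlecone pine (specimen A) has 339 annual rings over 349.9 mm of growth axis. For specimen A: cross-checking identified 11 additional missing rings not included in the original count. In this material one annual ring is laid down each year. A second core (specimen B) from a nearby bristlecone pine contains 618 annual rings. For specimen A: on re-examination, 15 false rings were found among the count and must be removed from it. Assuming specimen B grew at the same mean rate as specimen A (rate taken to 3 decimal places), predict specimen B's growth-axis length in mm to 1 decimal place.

645.2 mm

Specimen A: correcting the raw count gives 339 − 15 + 11 = 335 true annual rings.
A: 349.9 mm over 335 years gives 349.9 / 335 ≈ 1.044 mm/year.
For B, 1.044 mm/year × 618 years = 645.2 mm.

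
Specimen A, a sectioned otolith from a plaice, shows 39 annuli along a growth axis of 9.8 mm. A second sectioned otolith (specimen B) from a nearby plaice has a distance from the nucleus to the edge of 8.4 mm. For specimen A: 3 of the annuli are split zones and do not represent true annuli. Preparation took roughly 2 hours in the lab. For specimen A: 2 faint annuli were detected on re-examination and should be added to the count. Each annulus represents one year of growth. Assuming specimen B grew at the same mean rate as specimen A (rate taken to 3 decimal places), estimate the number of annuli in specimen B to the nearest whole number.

Specimen A: true annulus count = 39 − 3 + 2 = 38.
A: 9.8 mm over 38 years gives 9.8 / 38 ≈ 0.258 mm/year.
Specimen B: 8.4 mm / 0.258 mm per year = 32.56 years ≈ 33 annuli.

33 annuli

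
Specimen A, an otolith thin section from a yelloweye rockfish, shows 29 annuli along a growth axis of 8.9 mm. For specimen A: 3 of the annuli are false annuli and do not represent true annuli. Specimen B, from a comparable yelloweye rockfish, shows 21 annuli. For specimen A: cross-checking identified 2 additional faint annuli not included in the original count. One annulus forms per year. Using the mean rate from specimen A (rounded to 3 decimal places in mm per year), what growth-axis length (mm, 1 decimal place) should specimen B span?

6.7 mm

Specimen A: correcting the raw count gives 29 − 3 + 2 = 28 true annuli.
A: Mean rate = 8.9 mm / 28 years ≈ 0.318 mm/year.
B's length ≈ 0.318 × 21 = 6.7 mm.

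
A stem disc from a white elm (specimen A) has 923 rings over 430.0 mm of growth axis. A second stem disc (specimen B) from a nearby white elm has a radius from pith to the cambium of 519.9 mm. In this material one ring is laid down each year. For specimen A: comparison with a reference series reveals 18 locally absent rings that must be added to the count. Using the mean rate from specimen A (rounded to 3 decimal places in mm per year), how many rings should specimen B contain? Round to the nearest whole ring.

1138 rings

Specimen A: correcting the raw count gives 923 + 18 = 941 true rings.
A: Extension rate ≈ 430.0 / 941 = 0.457 mm per year.
B spans 519.9 / 0.457 = 1137.64 years ≈ 1138 rings.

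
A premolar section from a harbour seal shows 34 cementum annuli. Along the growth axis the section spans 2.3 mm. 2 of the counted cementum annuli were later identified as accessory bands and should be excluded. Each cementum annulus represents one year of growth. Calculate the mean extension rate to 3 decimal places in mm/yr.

0.072 mm/yr

Adjusted count: 34 − 2 = 32 cementum annuli.
2.3 mm over 32 years gives 2.3 / 32 ≈ 0.072 mm/yr.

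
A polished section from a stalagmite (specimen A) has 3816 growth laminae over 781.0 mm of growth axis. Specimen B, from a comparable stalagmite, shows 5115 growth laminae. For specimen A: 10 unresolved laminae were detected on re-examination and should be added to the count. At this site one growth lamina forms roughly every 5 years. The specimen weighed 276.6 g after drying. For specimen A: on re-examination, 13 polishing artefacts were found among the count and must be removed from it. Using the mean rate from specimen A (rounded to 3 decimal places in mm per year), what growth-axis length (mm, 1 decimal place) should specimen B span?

1048.6 mm

Specimen A: adjusted count: 3816 − 13 + 10 = 3813 growth laminae.
Specimen A: multiplying by 5 years per growth lamina: 3813 × 5 = 19065 years.
A: Extension rate ≈ 781.0 / 19065 = 0.041 mm per year.
Specimen B: 5115 growth laminae at 5 years each span 5115 × 5 = 25575 years. For B, 0.041 mm/year × 25575 years = 1048.6 mm.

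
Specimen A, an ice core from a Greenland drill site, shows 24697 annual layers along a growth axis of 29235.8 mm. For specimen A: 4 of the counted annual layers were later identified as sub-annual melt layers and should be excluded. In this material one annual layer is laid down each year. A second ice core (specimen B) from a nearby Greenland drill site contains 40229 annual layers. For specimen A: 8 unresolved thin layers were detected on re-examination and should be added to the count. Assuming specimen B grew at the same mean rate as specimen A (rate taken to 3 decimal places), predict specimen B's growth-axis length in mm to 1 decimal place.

47631.1 mm

Specimen A: correcting the raw count gives 24697 − 4 + 8 = 24701 true annual layers.
A: 29235.8 mm over 24701 years gives 29235.8 / 24701 ≈ 1.184 mm/yr.
For B, 1.184 mm/year × 40229 years = 47631.1 mm.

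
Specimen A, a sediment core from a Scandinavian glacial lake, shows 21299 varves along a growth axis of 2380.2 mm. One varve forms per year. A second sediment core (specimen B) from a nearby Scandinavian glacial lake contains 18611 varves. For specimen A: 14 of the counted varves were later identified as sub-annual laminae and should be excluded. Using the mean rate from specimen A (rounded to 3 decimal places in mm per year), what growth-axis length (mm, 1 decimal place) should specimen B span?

2084.4 mm

Specimen A: after corrections the count is 21299 − 14 = 21285 varves.
A: 2380.2 mm over 21285 years gives 2380.2 / 21285 ≈ 0.112 mm per year.
Length of B = 0.112 × 18611 = 2084.4 mm.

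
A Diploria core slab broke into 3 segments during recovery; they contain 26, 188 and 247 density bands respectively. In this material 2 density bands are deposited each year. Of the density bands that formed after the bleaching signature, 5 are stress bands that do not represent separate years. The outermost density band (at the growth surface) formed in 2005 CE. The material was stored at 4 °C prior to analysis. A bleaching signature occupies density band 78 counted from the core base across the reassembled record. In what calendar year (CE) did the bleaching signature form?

1816 CE

Total density bands = 26 + 188 + 247 = 461.
The bleaching signature sits at density band 78 from the core base, so 461 − 78 = 383 density bands formed after it.
Excluding 5 false density bands: 383 − 5 = 378.
With 2 density bands per year, 378 / 2 = 189 years.
Counting back 189 years from 2005 CE places the bleaching signature in 2005 − 189 = 1816 CE.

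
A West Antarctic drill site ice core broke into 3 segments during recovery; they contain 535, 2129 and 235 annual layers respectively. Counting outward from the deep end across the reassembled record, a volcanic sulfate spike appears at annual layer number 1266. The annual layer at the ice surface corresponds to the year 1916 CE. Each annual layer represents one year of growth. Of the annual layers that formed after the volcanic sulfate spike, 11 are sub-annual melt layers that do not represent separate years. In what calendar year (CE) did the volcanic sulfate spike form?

Total annual layers = 535 + 2129 + 235 = 2899.
Between annual layer 1266 and the ice surface there are 2899 − 1266 = 1633 annual layers.
Excluding 11 false annual layers: 1633 − 11 = 1622.
1916 − 1622 = 294 CE.

294 CE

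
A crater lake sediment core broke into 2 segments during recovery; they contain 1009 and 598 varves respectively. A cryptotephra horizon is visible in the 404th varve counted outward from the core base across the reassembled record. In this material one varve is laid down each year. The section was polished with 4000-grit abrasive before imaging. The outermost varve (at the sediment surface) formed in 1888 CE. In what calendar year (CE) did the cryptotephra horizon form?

Total varves = 1009 + 598 = 1607.
1607 − 404 = 1203 varves lie beyond the cryptotephra horizon toward the sediment surface.
1888 − 1203 = 685 CE.

685 CE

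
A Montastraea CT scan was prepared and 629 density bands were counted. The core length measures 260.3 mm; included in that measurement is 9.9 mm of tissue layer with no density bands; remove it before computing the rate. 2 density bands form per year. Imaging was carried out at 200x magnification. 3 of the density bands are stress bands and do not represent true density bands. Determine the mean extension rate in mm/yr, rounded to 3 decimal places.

After corrections the count is 629 − 3 = 626 density bands.
With 2 density bands per year, 626 / 2 = 313 years.
Removing the 9.9 mm offcut leaves 260.3 − 9.9 = 250.4 mm.
Extension rate ≈ 250.4 / 313 = 0.800 mm/yr.

0.800 mm/yr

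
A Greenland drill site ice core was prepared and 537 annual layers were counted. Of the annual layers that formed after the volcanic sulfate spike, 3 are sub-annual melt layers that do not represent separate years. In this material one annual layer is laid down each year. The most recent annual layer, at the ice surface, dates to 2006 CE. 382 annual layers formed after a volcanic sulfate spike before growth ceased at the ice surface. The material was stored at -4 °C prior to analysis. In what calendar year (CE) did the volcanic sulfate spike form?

1627 CE

There are 382 annual layers younger than the volcanic sulfate spike.
Removing the 3 false annual layers leaves 382 − 3 = 379 true annual layers beyond the volcanic sulfate spike.
Counting back 379 years from 2006 CE places the volcanic sulfate spike in 2006 − 379 = 1627 CE.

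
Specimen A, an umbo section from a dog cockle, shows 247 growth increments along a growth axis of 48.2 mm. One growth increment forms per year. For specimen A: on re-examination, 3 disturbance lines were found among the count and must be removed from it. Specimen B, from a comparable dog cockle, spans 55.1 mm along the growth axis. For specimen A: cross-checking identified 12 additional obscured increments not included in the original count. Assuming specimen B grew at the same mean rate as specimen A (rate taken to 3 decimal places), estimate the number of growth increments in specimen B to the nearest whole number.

293 growth increments

Specimen A: correcting the raw count gives 247 − 3 + 12 = 256 true growth increments.
A: Extension rate ≈ 48.2 / 256 = 0.188 mm/year.
Specimen B: 55.1 mm / 0.188 mm per year = 293.09 years ≈ 293 growth increments.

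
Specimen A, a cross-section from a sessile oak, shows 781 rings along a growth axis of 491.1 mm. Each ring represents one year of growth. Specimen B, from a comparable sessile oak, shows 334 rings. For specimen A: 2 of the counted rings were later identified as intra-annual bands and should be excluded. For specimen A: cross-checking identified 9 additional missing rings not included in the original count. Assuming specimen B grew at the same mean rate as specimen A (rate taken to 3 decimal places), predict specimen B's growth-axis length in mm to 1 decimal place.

Specimen A: correcting the raw count gives 781 − 2 + 9 = 788 true rings.
A: 491.1 mm over 788 years gives 491.1 / 788 ≈ 0.623 mm/yr.
For B, 0.623 mm/year × 334 years = 208.1 mm.

208.1 mm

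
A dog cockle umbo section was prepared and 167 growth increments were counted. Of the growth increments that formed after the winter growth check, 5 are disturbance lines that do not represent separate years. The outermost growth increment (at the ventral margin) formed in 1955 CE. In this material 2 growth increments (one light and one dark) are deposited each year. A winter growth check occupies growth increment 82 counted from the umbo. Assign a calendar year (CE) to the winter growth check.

167 − 82 = 85 growth increments lie beyond the winter growth check toward the ventral margin.
Removing the 5 false growth increments leaves 85 − 5 = 80 true growth increments beyond the winter growth check.
Dividing by 2 growth increments per year: 80 / 2 = 40 years.
1955 − 40 = 1915 CE.

1915 CE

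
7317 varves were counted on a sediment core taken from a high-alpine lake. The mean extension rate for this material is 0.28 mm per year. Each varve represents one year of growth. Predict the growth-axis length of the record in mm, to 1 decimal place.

2048.8 mm

7317 years of growth are recorded.
Length ≈ 0.28 × 7317 = 2048.8 mm.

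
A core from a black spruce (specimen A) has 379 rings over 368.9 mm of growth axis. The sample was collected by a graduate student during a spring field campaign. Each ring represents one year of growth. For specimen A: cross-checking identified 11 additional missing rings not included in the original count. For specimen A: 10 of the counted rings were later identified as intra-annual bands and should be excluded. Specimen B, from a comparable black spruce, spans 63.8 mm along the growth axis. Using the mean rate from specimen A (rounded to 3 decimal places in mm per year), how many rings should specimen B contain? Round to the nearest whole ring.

Specimen A: adjusted count: 379 − 10 + 11 = 380 rings.
A: Mean rate = 368.9 mm / 380 years ≈ 0.971 mm/year.
Specimen B: 63.8 mm / 0.971 mm per year = 65.71 years ≈ 66 rings.

66 rings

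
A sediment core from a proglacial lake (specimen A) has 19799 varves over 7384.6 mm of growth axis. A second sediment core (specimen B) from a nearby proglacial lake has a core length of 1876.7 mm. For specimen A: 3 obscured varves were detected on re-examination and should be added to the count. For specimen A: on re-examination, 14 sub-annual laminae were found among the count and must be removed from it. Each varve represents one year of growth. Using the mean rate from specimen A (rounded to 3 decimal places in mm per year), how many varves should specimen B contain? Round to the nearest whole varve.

5031 varves

Specimen A: after corrections the count is 19799 − 14 + 3 = 19788 varves.
A: Mean rate = 7384.6 mm / 19788 years ≈ 0.373 mm/year.
Specimen B: 1876.7 mm / 0.373 mm per year = 5031.37 years ≈ 5031 varves.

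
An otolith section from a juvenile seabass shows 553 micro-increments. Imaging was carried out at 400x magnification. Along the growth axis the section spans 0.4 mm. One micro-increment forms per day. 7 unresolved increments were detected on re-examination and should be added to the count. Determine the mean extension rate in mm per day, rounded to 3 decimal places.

After corrections the count is 553 + 7 = 560 micro-increments.
Extension rate ≈ 0.4 / 560 = 0.001 mm per day.

0.001 mm per day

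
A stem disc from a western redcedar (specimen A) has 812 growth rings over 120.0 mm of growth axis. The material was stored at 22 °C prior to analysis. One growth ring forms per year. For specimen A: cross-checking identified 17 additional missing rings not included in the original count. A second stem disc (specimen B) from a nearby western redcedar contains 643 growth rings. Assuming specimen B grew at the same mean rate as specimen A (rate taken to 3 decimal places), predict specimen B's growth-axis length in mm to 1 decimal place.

Specimen A: after corrections the count is 812 + 17 = 829 growth rings.
A: Mean rate = 120.0 mm / 829 years ≈ 0.145 mm/yr.
For B, 0.145 mm/year × 643 years = 93.2 mm.

93.2 mm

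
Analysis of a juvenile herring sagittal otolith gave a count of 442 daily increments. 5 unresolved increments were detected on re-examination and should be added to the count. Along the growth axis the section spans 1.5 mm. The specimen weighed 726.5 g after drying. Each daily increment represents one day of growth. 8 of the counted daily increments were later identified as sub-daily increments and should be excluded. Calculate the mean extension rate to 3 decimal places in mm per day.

Correcting the raw count gives 442 − 8 + 5 = 439 true daily increments.
Extension rate ≈ 1.5 / 439 = 0.003 mm per day.

0.003 mm per day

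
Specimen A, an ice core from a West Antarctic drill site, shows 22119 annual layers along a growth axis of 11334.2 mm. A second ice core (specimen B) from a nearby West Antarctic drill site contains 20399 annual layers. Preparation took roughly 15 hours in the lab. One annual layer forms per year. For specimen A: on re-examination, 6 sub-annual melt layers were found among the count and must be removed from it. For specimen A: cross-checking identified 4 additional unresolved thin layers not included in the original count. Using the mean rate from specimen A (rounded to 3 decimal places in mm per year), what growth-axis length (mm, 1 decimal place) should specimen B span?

Specimen A: after corrections the count is 22119 − 6 + 4 = 22117 annual layers.
A: Extension rate ≈ 11334.2 / 22117 = 0.512 mm per year.
Length of B = 0.512 × 20399 = 10444.3 mm.

10444.3 mm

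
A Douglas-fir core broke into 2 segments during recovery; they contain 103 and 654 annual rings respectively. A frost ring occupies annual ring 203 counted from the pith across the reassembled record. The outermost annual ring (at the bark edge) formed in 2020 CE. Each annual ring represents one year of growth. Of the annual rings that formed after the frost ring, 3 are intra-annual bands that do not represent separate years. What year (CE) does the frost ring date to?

1469 CE

Total annual rings = 103 + 654 = 757.
757 − 203 = 554 annual rings lie beyond the frost ring toward the bark edge.
Removing the 3 false annual rings leaves 554 − 3 = 551 true annual rings beyond the frost ring.
Counting back 551 years from 2020 CE places the frost ring in 2020 − 551 = 1469 CE.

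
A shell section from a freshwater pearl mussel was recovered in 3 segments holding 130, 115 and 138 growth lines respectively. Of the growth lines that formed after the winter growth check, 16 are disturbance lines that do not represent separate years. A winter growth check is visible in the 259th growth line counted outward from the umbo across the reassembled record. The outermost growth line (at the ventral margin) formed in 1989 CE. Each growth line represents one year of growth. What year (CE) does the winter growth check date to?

Total growth lines = 130 + 115 + 138 = 383.
The winter growth check sits at growth line 259 from the umbo, so 383 − 259 = 124 growth lines formed after it.
Removing the 16 false growth lines leaves 124 − 16 = 108 true growth lines beyond the winter growth check.
The growth line at the ventral margin is 1989 CE, so the winter growth check dates to 1989 − 108 = 1881 CE.

1881 CE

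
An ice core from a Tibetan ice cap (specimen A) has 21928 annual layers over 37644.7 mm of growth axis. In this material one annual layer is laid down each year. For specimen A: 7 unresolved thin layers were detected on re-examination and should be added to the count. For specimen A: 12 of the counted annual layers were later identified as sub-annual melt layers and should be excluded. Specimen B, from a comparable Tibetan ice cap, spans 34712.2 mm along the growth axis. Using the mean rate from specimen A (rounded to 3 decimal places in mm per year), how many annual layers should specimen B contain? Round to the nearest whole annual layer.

Specimen A: adjusted count: 21928 − 12 + 7 = 21923 annual layers.
A: 37644.7 mm over 21923 years gives 37644.7 / 21923 ≈ 1.717 mm/yr.
For B, 34712.2 / 1.717 = 20216.77 years ≈ 20217 annual layers.

20217 annual layers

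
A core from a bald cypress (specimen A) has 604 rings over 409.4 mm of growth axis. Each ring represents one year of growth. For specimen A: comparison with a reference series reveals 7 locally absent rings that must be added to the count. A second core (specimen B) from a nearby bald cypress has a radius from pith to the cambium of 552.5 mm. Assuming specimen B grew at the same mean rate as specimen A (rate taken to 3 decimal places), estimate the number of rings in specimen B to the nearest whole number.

Specimen A: adjusted count: 604 + 7 = 611 rings.
A: 409.4 mm over 611 years gives 409.4 / 611 ≈ 0.670 mm per year.
Specimen B: 552.5 mm / 0.670 mm per year = 824.63 years ≈ 825 rings.

825 rings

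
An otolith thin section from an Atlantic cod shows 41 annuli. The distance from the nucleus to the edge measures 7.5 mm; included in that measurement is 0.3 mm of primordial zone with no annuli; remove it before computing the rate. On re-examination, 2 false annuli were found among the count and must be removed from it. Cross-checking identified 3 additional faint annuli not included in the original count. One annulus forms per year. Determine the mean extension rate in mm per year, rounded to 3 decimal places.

True annulus count = 41 − 2 + 3 = 42.
Net length = 7.5 − 0.3 = 7.2 mm.
7.2 mm over 42 years gives 7.2 / 42 ≈ 0.171 mm per year.

0.171 mm per year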